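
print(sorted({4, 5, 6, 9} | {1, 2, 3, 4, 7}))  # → [1, 2, 3, 4, 5, 6, 7, 9]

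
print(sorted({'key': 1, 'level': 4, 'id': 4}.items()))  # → [('id', 4), ('key', 1), ('level', 4)]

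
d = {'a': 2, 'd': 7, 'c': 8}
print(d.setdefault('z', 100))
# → 100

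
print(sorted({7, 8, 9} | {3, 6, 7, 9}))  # [3, 6, 7, 8, 9]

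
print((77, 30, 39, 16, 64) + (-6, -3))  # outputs (77, 30, 39, 16, 64, -6, -3)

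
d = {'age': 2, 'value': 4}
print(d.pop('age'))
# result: 2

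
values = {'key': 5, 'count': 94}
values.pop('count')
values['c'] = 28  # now {'key': 5, 'c': 28}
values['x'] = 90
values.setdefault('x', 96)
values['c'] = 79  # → {'key': 5, 'c': 79, 'x': 90}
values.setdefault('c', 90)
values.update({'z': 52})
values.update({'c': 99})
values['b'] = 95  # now {'key': 5, 'c': 99, 'x': 90, 'z': 52, 'b': 95}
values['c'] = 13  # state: {'key': 5, 'c': 13, 'x': 90, 'z': 52, 'b': 95}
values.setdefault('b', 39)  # 95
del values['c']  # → {'key': 5, 'x': 90, 'z': 52, 'b': 95}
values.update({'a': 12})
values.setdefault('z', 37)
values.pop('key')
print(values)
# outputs {'x': 90, 'z': 52, 'b': 95, 'a': 12}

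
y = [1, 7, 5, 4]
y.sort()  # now [1, 4, 5, 7]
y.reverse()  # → [7, 5, 4, 1]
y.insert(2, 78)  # [7, 5, 78, 4, 1]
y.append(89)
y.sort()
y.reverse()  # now [89, 78, 7, 5, 4, 1]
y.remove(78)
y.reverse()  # [1, 4, 5, 7, 89]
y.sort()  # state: [1, 4, 5, 7, 89]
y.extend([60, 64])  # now [1, 4, 5, 7, 89, 60, 64]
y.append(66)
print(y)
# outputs [1, 4, 5, 7, 89, 60, 64, 66]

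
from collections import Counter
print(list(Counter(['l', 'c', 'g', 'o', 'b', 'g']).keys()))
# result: ['l', 'c', 'g', 'o', 'b']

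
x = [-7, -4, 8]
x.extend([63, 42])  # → [-7, -4, 8, 63, 42]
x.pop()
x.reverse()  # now [63, 8, -4, -7]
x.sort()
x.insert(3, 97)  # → [-7, -4, 8, 97, 63]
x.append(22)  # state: [-7, -4, 8, 97, 63, 22]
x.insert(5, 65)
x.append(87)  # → [-7, -4, 8, 97, 63, 65, 22, 87]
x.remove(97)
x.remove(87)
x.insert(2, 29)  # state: [-7, -4, 29, 8, 63, 65, 22]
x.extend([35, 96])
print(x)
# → [-7, -4, 29, 8, 63, 65, 22, 35, 96]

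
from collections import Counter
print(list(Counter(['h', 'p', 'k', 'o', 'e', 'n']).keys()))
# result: ['h', 'p', 'k', 'o', 'e', 'n']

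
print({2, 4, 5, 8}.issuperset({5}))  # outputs True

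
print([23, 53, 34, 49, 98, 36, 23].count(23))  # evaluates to 2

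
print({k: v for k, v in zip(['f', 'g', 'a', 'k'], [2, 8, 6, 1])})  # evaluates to {'f': 2, 'g': 8, 'a': 6, 'k': 1}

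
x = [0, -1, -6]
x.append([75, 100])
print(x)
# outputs [0, -1, -6, [75, 100]]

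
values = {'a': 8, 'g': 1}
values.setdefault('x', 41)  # 41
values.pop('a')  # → 8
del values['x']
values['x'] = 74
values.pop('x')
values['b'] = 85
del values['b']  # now {'g': 1}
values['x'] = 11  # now {'g': 1, 'x': 11}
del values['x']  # {'g': 1}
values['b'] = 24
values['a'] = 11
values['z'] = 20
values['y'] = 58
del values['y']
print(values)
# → {'g': 1, 'b': 24, 'a': 11, 'z': 20}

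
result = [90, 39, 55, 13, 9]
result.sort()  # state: [9, 13, 39, 55, 90]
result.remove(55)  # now [9, 13, 39, 90]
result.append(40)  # [9, 13, 39, 90, 40]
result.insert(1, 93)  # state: [9, 93, 13, 39, 90, 40]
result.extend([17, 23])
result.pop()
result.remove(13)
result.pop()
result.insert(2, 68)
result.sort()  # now [9, 39, 40, 68, 90, 93]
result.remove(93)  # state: [9, 39, 40, 68, 90]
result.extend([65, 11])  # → [9, 39, 40, 68, 90, 65, 11]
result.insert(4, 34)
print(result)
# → [9, 39, 40, 68, 34, 90, 65, 11]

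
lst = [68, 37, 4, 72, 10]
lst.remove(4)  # [68, 37, 72, 10]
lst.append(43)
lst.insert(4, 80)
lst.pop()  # 43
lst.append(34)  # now [68, 37, 72, 10, 80, 34]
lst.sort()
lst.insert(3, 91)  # [10, 34, 37, 91, 68, 72, 80]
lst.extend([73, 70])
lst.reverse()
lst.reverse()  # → [10, 34, 37, 91, 68, 72, 80, 73, 70]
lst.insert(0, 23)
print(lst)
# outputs [23, 10, 34, 37, 91, 68, 72, 80, 73, 70]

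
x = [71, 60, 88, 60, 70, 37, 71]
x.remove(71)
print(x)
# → [60, 88, 60, 70, 37, 71]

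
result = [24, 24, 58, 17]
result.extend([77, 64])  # [24, 24, 58, 17, 77, 64]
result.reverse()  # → [64, 77, 17, 58, 24, 24]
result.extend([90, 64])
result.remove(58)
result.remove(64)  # [77, 17, 24, 24, 90, 64]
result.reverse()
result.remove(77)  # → [64, 90, 24, 24, 17]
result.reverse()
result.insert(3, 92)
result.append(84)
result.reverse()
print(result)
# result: [84, 64, 90, 92, 24, 24, 17]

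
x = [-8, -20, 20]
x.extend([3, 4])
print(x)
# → [-8, -20, 20, 3, 4]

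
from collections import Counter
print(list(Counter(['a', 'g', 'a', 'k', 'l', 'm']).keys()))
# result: ['a', 'g', 'k', 'l', 'm']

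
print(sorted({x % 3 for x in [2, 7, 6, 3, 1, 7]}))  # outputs [0, 1, 2]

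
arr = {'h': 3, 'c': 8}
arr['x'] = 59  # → {'h': 3, 'c': 8, 'x': 59}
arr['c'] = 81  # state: {'h': 3, 'c': 81, 'x': 59}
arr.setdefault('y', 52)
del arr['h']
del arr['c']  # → {'x': 59, 'y': 52}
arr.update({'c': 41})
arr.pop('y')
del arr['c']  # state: {'x': 59}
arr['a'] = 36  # {'x': 59, 'a': 36}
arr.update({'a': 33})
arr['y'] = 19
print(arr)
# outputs {'x': 59, 'a': 33, 'y': 19}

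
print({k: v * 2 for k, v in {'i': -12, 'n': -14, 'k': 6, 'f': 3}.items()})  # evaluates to {'i': -24, 'n': -28, 'k': 12, 'f': 6}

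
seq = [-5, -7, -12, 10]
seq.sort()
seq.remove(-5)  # [-12, -7, 10]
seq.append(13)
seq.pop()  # 13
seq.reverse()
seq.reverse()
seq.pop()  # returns 10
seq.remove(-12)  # [-7]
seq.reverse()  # [-7]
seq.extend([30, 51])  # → [-7, 30, 51]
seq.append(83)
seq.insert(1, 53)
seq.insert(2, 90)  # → [-7, 53, 90, 30, 51, 83]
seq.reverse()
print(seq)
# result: [83, 51, 30, 90, 53, -7]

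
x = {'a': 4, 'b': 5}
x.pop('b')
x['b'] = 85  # {'a': 4, 'b': 85}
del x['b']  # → {'a': 4}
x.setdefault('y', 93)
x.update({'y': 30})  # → {'a': 4, 'y': 30}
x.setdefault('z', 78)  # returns 78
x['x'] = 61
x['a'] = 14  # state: {'a': 14, 'y': 30, 'z': 78, 'x': 61}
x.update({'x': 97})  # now {'a': 14, 'y': 30, 'z': 78, 'x': 97}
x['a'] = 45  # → {'a': 45, 'y': 30, 'z': 78, 'x': 97}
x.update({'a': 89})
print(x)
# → {'a': 89, 'y': 30, 'z': 78, 'x': 97}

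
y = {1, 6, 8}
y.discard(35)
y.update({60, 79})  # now {1, 6, 8, 60, 79}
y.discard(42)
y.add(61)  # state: {1, 6, 8, 60, 61, 79}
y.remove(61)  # {1, 6, 8, 60, 79}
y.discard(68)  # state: {1, 6, 8, 60, 79}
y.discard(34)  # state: {1, 6, 8, 60, 79}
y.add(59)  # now {1, 6, 8, 59, 60, 79}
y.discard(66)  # {1, 6, 8, 59, 60, 79}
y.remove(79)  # {1, 6, 8, 59, 60}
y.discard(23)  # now {1, 6, 8, 59, 60}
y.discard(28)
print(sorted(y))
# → [1, 6, 8, 59, 60]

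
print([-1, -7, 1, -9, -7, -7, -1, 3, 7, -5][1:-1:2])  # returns [-7, -9, -7, 3]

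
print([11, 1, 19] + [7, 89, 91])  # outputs [11, 1, 19, 7, 89, 91]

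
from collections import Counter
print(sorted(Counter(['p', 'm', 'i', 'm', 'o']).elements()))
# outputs ['i', 'm', 'm', 'o', 'p']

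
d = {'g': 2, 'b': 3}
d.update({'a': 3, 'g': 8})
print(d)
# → {'g': 8, 'b': 3, 'a': 3}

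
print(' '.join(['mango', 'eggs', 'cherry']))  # mango eggs cherry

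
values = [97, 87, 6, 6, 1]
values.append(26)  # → [97, 87, 6, 6, 1, 26]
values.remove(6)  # [97, 87, 6, 1, 26]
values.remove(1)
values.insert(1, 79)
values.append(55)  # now [97, 79, 87, 6, 26, 55]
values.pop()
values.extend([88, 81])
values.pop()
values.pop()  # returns 88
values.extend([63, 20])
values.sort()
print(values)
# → [6, 20, 26, 63, 79, 87, 97]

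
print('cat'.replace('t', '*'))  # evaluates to ca*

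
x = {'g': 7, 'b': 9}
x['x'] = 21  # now {'g': 7, 'b': 9, 'x': 21}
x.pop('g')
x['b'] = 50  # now {'b': 50, 'x': 21}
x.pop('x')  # 21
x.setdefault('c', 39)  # 39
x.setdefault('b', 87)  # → 50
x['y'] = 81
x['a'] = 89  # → {'b': 50, 'c': 39, 'y': 81, 'a': 89}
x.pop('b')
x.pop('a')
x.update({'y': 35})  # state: {'c': 39, 'y': 35}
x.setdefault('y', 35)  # 35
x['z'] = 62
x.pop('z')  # 62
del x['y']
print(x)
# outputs {'c': 39}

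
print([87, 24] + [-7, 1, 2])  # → [87, 24, -7, 1, 2]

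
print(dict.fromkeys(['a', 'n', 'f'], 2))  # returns {'a': 2, 'n': 2, 'f': 2}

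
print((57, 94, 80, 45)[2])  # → 80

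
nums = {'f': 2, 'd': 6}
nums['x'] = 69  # {'f': 2, 'd': 6, 'x': 69}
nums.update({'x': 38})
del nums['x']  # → {'f': 2, 'd': 6}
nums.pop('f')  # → 2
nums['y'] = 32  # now {'d': 6, 'y': 32}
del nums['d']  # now {'y': 32}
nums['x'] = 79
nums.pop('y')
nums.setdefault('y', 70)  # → 70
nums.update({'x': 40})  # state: {'x': 40, 'y': 70}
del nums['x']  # {'y': 70}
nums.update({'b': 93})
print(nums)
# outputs {'y': 70, 'b': 93}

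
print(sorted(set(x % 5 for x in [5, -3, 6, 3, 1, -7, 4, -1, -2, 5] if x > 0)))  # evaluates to [0, 1, 3, 4]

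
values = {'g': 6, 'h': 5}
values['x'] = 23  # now {'g': 6, 'h': 5, 'x': 23}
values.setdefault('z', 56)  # 56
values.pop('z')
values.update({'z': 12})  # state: {'g': 6, 'h': 5, 'x': 23, 'z': 12}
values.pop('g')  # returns 6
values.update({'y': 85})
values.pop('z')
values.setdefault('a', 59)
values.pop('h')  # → 5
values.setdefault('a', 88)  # 59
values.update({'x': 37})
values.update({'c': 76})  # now {'x': 37, 'y': 85, 'a': 59, 'c': 76}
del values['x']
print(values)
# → {'y': 85, 'a': 59, 'c': 76}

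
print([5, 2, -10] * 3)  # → [5, 2, -10, 5, 2, -10, 5, 2, -10]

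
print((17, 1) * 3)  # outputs (17, 1, 17, 1, 17, 1)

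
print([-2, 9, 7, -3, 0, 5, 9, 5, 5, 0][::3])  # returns [-2, -3, 9, 0]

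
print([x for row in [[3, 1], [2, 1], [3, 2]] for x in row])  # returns [3, 1, 2, 1, 3, 2]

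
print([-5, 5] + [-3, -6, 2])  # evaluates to [-5, 5, -3, -6, 2]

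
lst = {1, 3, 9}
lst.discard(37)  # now {1, 3, 9}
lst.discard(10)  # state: {1, 3, 9}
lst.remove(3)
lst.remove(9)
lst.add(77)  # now {1, 77}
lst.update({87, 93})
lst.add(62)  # {1, 62, 77, 87, 93}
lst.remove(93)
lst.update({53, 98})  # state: {1, 53, 62, 77, 87, 98}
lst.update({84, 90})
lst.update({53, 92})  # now {1, 53, 62, 77, 84, 87, 90, 92, 98}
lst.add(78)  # {1, 53, 62, 77, 78, 84, 87, 90, 92, 98}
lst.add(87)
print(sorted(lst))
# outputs [1, 53, 62, 77, 78, 84, 87, 90, 92, 98]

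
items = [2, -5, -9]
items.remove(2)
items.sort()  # [-9, -5]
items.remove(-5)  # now [-9]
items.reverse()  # [-9]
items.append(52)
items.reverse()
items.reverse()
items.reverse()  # [52, -9]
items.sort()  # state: [-9, 52]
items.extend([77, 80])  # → [-9, 52, 77, 80]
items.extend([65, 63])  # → [-9, 52, 77, 80, 65, 63]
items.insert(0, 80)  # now [80, -9, 52, 77, 80, 65, 63]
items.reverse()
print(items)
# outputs [63, 65, 80, 77, 52, -9, 80]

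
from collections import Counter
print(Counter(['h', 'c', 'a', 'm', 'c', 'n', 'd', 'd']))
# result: Counter({'c': 2, 'd': 2, 'h': 1, 'a': 1, 'm': 1, 'n': 1})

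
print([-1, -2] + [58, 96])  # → [-1, -2, 58, 96]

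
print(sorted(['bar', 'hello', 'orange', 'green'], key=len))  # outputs ['bar', 'hello', 'green', 'orange']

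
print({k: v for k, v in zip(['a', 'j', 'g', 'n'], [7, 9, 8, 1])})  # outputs {'a': 7, 'j': 9, 'g': 8, 'n': 1}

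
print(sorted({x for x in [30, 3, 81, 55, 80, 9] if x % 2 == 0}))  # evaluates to [30, 80]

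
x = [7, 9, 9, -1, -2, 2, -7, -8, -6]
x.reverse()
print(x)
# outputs [-6, -8, -7, 2, -2, -1, 9, 9, 7]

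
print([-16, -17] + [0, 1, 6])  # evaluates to [-16, -17, 0, 1, 6]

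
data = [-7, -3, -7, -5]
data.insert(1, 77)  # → [-7, 77, -3, -7, -5]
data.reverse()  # [-5, -7, -3, 77, -7]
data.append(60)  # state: [-5, -7, -3, 77, -7, 60]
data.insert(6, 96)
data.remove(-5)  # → [-7, -3, 77, -7, 60, 96]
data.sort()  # [-7, -7, -3, 60, 77, 96]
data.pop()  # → 96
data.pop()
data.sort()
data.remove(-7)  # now [-7, -3, 60]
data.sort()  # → [-7, -3, 60]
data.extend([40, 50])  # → [-7, -3, 60, 40, 50]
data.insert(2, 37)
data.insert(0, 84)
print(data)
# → [84, -7, -3, 37, 60, 40, 50]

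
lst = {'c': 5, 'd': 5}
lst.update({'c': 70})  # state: {'c': 70, 'd': 5}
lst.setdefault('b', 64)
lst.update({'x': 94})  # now {'c': 70, 'd': 5, 'b': 64, 'x': 94}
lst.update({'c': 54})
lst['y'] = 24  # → {'c': 54, 'd': 5, 'b': 64, 'x': 94, 'y': 24}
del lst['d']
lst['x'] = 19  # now {'c': 54, 'b': 64, 'x': 19, 'y': 24}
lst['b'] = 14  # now {'c': 54, 'b': 14, 'x': 19, 'y': 24}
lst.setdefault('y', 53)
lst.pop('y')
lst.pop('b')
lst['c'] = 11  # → {'c': 11, 'x': 19}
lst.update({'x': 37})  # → {'c': 11, 'x': 37}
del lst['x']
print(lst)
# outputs {'c': 11}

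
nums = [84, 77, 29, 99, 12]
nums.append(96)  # [84, 77, 29, 99, 12, 96]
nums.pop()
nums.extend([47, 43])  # [84, 77, 29, 99, 12, 47, 43]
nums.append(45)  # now [84, 77, 29, 99, 12, 47, 43, 45]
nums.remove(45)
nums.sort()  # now [12, 29, 43, 47, 77, 84, 99]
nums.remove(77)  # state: [12, 29, 43, 47, 84, 99]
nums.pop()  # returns 99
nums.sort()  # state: [12, 29, 43, 47, 84]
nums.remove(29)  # [12, 43, 47, 84]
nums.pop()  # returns 84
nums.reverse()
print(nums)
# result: [47, 43, 12]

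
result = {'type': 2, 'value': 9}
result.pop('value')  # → 9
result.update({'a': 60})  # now {'type': 2, 'a': 60}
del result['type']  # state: {'a': 60}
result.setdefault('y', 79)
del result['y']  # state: {'a': 60}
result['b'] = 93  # {'a': 60, 'b': 93}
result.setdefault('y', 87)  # 87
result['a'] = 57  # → {'a': 57, 'b': 93, 'y': 87}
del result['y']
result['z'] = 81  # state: {'a': 57, 'b': 93, 'z': 81}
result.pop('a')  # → 57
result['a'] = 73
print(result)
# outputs {'b': 93, 'z': 81, 'a': 73}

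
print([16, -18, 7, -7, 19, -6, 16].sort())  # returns None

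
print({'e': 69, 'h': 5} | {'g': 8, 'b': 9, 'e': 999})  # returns {'e': 999, 'h': 5, 'g': 8, 'b': 9}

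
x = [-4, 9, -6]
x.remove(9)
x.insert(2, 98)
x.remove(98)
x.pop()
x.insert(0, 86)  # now [86, -4]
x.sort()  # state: [-4, 86]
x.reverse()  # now [86, -4]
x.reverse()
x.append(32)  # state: [-4, 86, 32]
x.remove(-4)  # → [86, 32]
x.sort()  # [32, 86]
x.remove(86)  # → [32]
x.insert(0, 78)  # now [78, 32]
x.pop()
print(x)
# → [78]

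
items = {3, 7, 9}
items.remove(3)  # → {7, 9}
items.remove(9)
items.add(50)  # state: {7, 50}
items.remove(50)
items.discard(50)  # {7}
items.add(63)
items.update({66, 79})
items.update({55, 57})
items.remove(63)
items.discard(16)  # {7, 55, 57, 66, 79}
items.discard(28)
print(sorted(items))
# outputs [7, 55, 57, 66, 79]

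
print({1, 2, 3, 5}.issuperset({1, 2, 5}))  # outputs True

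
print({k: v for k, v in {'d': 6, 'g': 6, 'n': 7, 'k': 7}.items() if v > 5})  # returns {'d': 6, 'g': 6, 'n': 7, 'k': 7}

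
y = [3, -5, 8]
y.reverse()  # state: [8, -5, 3]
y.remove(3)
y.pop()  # -5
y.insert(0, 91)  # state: [91, 8]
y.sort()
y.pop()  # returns 91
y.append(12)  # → [8, 12]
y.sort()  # [8, 12]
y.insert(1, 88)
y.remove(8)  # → [88, 12]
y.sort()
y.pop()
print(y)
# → [12]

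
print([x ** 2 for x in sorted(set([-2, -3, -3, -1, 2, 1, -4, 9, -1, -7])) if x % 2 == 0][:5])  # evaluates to [16, 4, 4]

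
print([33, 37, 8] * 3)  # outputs [33, 37, 8, 33, 37, 8, 33, 37, 8]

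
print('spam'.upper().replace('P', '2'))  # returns S2AM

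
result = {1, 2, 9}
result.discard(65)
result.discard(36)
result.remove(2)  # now {1, 9}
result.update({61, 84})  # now {1, 9, 61, 84}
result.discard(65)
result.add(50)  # {1, 9, 50, 61, 84}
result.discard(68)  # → {1, 9, 50, 61, 84}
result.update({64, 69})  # {1, 9, 50, 61, 64, 69, 84}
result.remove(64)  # {1, 9, 50, 61, 69, 84}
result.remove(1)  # {9, 50, 61, 69, 84}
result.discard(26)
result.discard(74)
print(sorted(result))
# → [9, 50, 61, 69, 84]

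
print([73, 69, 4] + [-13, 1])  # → [73, 69, 4, -13, 1]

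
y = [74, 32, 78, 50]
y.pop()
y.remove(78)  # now [74, 32]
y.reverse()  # [32, 74]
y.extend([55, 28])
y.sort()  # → [28, 32, 55, 74]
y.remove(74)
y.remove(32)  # [28, 55]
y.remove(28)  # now [55]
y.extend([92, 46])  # [55, 92, 46]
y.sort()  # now [46, 55, 92]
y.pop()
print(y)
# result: [46, 55]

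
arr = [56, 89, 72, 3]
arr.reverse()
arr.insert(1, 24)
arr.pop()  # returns 56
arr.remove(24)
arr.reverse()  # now [89, 72, 3]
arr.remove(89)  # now [72, 3]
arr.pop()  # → 3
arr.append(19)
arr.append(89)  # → [72, 19, 89]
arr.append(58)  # [72, 19, 89, 58]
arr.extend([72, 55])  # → [72, 19, 89, 58, 72, 55]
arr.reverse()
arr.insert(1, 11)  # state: [55, 11, 72, 58, 89, 19, 72]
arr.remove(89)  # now [55, 11, 72, 58, 19, 72]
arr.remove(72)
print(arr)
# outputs [55, 11, 58, 19, 72]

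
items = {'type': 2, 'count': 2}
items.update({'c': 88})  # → {'type': 2, 'count': 2, 'c': 88}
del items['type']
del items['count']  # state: {'c': 88}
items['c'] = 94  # {'c': 94}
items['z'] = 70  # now {'c': 94, 'z': 70}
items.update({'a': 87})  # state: {'c': 94, 'z': 70, 'a': 87}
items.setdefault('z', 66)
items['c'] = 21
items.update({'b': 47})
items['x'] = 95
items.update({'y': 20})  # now {'c': 21, 'z': 70, 'a': 87, 'b': 47, 'x': 95, 'y': 20}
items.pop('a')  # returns 87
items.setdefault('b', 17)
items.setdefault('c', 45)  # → 21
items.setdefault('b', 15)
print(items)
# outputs {'c': 21, 'z': 70, 'b': 47, 'x': 95, 'y': 20}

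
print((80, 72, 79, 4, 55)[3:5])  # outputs (4, 55)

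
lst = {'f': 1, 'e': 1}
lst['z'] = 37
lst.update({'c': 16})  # {'f': 1, 'e': 1, 'z': 37, 'c': 16}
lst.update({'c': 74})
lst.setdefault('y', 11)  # 11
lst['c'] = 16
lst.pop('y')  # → 11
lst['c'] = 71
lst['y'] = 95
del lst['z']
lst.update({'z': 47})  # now {'f': 1, 'e': 1, 'c': 71, 'y': 95, 'z': 47}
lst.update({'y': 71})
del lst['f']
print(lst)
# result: {'e': 1, 'c': 71, 'y': 71, 'z': 47}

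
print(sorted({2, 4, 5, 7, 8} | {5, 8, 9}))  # [2, 4, 5, 7, 8, 9]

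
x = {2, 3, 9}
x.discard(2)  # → {3, 9}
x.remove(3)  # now {9}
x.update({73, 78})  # {9, 73, 78}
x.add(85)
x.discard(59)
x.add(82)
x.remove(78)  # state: {9, 73, 82, 85}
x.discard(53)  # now {9, 73, 82, 85}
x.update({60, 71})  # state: {9, 60, 71, 73, 82, 85}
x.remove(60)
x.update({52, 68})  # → {9, 52, 68, 71, 73, 82, 85}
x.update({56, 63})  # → {9, 52, 56, 63, 68, 71, 73, 82, 85}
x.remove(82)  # {9, 52, 56, 63, 68, 71, 73, 85}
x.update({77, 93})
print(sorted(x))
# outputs [9, 52, 56, 63, 68, 71, 73, 77, 85, 93]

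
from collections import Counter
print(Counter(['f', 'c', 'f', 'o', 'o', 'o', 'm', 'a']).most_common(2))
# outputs [('o', 3), ('f', 2)]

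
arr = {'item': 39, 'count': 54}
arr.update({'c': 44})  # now {'item': 39, 'count': 54, 'c': 44}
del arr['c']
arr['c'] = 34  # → {'item': 39, 'count': 54, 'c': 34}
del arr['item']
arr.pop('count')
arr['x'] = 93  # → {'c': 34, 'x': 93}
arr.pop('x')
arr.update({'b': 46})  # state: {'c': 34, 'b': 46}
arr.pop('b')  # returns 46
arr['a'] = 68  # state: {'c': 34, 'a': 68}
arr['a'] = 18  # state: {'c': 34, 'a': 18}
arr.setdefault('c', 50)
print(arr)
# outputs {'c': 34, 'a': 18}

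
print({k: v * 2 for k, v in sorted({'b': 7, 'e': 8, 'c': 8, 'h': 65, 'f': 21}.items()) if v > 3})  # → {'b': 14, 'c': 16, 'e': 16, 'f': 42, 'h': 130}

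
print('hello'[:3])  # hel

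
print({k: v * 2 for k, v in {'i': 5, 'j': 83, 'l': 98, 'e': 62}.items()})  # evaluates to {'i': 10, 'j': 166, 'l': 196, 'e': 124}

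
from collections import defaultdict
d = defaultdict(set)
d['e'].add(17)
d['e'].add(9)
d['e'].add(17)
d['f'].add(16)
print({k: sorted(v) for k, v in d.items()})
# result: {'e': [9, 17], 'f': [16]}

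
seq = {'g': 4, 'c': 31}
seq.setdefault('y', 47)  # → 47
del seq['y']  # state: {'g': 4, 'c': 31}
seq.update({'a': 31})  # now {'g': 4, 'c': 31, 'a': 31}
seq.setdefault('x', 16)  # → 16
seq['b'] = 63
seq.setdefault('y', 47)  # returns 47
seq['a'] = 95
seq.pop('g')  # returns 4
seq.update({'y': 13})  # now {'c': 31, 'a': 95, 'x': 16, 'b': 63, 'y': 13}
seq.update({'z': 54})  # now {'c': 31, 'a': 95, 'x': 16, 'b': 63, 'y': 13, 'z': 54}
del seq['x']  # {'c': 31, 'a': 95, 'b': 63, 'y': 13, 'z': 54}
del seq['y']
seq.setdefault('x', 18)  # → 18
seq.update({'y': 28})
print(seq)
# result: {'c': 31, 'a': 95, 'b': 63, 'z': 54, 'x': 18, 'y': 28}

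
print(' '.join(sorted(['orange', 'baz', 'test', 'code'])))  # baz code orange test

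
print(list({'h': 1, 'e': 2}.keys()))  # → ['h', 'e']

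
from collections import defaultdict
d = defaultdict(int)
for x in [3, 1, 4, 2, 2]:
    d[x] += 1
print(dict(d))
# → {3: 1, 1: 1, 4: 1, 2: 2}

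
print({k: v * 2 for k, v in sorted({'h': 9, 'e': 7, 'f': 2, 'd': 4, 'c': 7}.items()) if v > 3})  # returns {'c': 14, 'd': 8, 'e': 14, 'h': 18}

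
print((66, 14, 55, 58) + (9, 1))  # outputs (66, 14, 55, 58, 9, 1)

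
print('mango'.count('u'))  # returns 0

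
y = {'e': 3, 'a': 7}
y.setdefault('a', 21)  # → 7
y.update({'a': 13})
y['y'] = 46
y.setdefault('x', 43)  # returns 43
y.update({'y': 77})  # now {'e': 3, 'a': 13, 'y': 77, 'x': 43}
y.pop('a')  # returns 13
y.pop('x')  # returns 43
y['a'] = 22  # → {'e': 3, 'y': 77, 'a': 22}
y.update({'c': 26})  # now {'e': 3, 'y': 77, 'a': 22, 'c': 26}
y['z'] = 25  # {'e': 3, 'y': 77, 'a': 22, 'c': 26, 'z': 25}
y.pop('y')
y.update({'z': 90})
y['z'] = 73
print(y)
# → {'e': 3, 'a': 22, 'c': 26, 'z': 73}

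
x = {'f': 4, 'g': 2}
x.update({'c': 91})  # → {'f': 4, 'g': 2, 'c': 91}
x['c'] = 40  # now {'f': 4, 'g': 2, 'c': 40}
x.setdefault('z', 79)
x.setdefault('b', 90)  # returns 90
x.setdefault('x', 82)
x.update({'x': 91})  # {'f': 4, 'g': 2, 'c': 40, 'z': 79, 'b': 90, 'x': 91}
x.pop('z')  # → 79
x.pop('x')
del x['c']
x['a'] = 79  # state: {'f': 4, 'g': 2, 'b': 90, 'a': 79}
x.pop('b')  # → 90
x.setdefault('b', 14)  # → 14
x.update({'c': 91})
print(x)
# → {'f': 4, 'g': 2, 'a': 79, 'b': 14, 'c': 91}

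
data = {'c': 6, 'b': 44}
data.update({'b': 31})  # {'c': 6, 'b': 31}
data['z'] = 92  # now {'c': 6, 'b': 31, 'z': 92}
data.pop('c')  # 6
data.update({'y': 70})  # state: {'b': 31, 'z': 92, 'y': 70}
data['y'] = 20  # {'b': 31, 'z': 92, 'y': 20}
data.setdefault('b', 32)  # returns 31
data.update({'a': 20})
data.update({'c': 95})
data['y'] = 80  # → {'b': 31, 'z': 92, 'y': 80, 'a': 20, 'c': 95}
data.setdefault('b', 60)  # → 31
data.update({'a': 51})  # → {'b': 31, 'z': 92, 'y': 80, 'a': 51, 'c': 95}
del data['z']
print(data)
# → {'b': 31, 'y': 80, 'a': 51, 'c': 95}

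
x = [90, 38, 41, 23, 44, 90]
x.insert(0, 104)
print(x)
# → [104, 90, 38, 41, 23, 44, 90]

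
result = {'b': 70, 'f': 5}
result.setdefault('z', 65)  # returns 65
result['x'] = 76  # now {'b': 70, 'f': 5, 'z': 65, 'x': 76}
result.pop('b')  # 70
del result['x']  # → {'f': 5, 'z': 65}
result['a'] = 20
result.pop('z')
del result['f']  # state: {'a': 20}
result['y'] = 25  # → {'a': 20, 'y': 25}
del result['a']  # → {'y': 25}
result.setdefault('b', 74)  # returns 74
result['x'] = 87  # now {'y': 25, 'b': 74, 'x': 87}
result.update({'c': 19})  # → {'y': 25, 'b': 74, 'x': 87, 'c': 19}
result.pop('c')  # 19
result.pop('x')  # 87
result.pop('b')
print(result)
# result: {'y': 25}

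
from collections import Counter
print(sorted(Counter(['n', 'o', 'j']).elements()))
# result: ['j', 'n', 'o']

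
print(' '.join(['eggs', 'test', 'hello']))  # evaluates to eggs test hello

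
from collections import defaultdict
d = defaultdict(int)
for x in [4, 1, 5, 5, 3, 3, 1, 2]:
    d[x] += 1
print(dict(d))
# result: {4: 1, 1: 2, 5: 2, 3: 2, 2: 1}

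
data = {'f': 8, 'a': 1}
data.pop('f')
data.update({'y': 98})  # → {'a': 1, 'y': 98}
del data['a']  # {'y': 98}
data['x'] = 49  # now {'y': 98, 'x': 49}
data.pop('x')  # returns 49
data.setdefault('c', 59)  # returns 59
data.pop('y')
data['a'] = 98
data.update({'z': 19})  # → {'c': 59, 'a': 98, 'z': 19}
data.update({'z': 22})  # {'c': 59, 'a': 98, 'z': 22}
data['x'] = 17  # {'c': 59, 'a': 98, 'z': 22, 'x': 17}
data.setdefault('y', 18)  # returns 18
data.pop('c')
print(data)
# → {'a': 98, 'z': 22, 'x': 17, 'y': 18}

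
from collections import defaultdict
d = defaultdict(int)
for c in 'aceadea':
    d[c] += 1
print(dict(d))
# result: {'a': 3, 'c': 1, 'e': 2, 'd': 1}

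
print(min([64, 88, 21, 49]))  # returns 21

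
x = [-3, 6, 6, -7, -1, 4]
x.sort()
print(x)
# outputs [-7, -3, -1, 4, 6, 6]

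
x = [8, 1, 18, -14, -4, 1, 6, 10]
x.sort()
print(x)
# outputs [-14, -4, 1, 1, 6, 8, 10, 18]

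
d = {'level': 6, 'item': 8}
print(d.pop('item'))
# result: 8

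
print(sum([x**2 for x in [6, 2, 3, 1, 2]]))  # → 54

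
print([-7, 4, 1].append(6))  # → None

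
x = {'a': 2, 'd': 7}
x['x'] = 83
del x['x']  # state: {'a': 2, 'd': 7}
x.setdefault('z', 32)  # 32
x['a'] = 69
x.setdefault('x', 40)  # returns 40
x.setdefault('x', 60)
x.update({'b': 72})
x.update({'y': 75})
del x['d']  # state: {'a': 69, 'z': 32, 'x': 40, 'b': 72, 'y': 75}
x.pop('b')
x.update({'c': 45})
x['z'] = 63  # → {'a': 69, 'z': 63, 'x': 40, 'y': 75, 'c': 45}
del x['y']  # {'a': 69, 'z': 63, 'x': 40, 'c': 45}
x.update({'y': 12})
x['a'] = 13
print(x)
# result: {'a': 13, 'z': 63, 'x': 40, 'c': 45, 'y': 12}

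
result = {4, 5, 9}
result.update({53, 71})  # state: {4, 5, 9, 53, 71}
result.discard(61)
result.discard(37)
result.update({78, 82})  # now {4, 5, 9, 53, 71, 78, 82}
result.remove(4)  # {5, 9, 53, 71, 78, 82}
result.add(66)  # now {5, 9, 53, 66, 71, 78, 82}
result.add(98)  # {5, 9, 53, 66, 71, 78, 82, 98}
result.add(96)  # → {5, 9, 53, 66, 71, 78, 82, 96, 98}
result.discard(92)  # {5, 9, 53, 66, 71, 78, 82, 96, 98}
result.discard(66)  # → {5, 9, 53, 71, 78, 82, 96, 98}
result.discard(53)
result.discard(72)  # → {5, 9, 71, 78, 82, 96, 98}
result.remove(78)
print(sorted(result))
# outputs [5, 9, 71, 82, 96, 98]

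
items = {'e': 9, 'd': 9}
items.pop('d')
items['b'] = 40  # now {'e': 9, 'b': 40}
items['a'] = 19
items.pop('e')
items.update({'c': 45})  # {'b': 40, 'a': 19, 'c': 45}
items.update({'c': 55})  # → {'b': 40, 'a': 19, 'c': 55}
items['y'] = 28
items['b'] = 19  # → {'b': 19, 'a': 19, 'c': 55, 'y': 28}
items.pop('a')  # 19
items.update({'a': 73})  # {'b': 19, 'c': 55, 'y': 28, 'a': 73}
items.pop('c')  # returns 55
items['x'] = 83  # {'b': 19, 'y': 28, 'a': 73, 'x': 83}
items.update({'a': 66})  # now {'b': 19, 'y': 28, 'a': 66, 'x': 83}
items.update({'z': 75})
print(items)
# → {'b': 19, 'y': 28, 'a': 66, 'x': 83, 'z': 75}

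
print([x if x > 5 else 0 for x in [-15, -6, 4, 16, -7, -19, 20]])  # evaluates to [0, 0, 0, 16, 0, 0, 20]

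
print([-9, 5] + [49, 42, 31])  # [-9, 5, 49, 42, 31]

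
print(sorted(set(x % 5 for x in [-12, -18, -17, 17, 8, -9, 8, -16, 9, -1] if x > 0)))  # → [2, 3, 4]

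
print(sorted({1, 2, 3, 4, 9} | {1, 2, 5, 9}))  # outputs [1, 2, 3, 4, 5, 9]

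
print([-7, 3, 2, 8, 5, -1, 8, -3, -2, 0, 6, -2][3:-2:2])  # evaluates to [8, -1, -3, 0]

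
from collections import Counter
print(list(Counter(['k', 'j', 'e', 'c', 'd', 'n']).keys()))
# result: ['k', 'j', 'e', 'c', 'd', 'n']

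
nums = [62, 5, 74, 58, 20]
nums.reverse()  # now [20, 58, 74, 5, 62]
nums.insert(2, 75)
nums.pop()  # 62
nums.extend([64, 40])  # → [20, 58, 75, 74, 5, 64, 40]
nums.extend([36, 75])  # [20, 58, 75, 74, 5, 64, 40, 36, 75]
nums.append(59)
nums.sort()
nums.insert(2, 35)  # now [5, 20, 35, 36, 40, 58, 59, 64, 74, 75, 75]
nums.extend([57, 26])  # [5, 20, 35, 36, 40, 58, 59, 64, 74, 75, 75, 57, 26]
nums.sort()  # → [5, 20, 26, 35, 36, 40, 57, 58, 59, 64, 74, 75, 75]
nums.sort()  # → [5, 20, 26, 35, 36, 40, 57, 58, 59, 64, 74, 75, 75]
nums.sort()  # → [5, 20, 26, 35, 36, 40, 57, 58, 59, 64, 74, 75, 75]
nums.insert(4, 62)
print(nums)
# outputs [5, 20, 26, 35, 62, 36, 40, 57, 58, 59, 64, 74, 75, 75]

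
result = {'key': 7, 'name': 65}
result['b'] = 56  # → {'key': 7, 'name': 65, 'b': 56}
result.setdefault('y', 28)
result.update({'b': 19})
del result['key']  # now {'name': 65, 'b': 19, 'y': 28}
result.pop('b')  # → 19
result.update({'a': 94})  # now {'name': 65, 'y': 28, 'a': 94}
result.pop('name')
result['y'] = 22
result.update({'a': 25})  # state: {'y': 22, 'a': 25}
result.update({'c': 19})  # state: {'y': 22, 'a': 25, 'c': 19}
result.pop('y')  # 22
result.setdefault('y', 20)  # 20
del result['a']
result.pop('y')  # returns 20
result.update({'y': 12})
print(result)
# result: {'c': 19, 'y': 12}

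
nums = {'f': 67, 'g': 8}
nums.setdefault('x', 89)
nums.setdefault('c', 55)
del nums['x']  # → {'f': 67, 'g': 8, 'c': 55}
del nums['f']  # {'g': 8, 'c': 55}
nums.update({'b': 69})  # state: {'g': 8, 'c': 55, 'b': 69}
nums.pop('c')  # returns 55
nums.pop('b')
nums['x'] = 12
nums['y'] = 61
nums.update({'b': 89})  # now {'g': 8, 'x': 12, 'y': 61, 'b': 89}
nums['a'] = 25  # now {'g': 8, 'x': 12, 'y': 61, 'b': 89, 'a': 25}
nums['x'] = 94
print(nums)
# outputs {'g': 8, 'x': 94, 'y': 61, 'b': 89, 'a': 25}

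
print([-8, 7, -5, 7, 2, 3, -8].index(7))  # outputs 1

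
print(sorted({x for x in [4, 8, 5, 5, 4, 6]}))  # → [4, 5, 6, 8]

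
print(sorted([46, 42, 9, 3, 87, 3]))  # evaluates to [3, 3, 9, 42, 46, 87]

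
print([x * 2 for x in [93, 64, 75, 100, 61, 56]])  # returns [186, 128, 150, 200, 122, 112]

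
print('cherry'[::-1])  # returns yrrehc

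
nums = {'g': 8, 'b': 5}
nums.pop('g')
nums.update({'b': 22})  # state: {'b': 22}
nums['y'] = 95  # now {'b': 22, 'y': 95}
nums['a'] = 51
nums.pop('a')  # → 51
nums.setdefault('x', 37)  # 37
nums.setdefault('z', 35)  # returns 35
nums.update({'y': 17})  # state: {'b': 22, 'y': 17, 'x': 37, 'z': 35}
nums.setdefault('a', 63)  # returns 63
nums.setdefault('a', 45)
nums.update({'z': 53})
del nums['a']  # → {'b': 22, 'y': 17, 'x': 37, 'z': 53}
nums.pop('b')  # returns 22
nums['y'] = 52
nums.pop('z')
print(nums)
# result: {'y': 52, 'x': 37}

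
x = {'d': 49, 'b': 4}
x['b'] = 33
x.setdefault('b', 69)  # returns 33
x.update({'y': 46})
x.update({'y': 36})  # {'d': 49, 'b': 33, 'y': 36}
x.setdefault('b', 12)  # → 33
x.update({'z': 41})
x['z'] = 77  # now {'d': 49, 'b': 33, 'y': 36, 'z': 77}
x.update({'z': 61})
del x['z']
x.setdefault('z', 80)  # 80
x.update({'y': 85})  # {'d': 49, 'b': 33, 'y': 85, 'z': 80}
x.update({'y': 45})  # {'d': 49, 'b': 33, 'y': 45, 'z': 80}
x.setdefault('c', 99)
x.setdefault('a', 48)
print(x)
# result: {'d': 49, 'b': 33, 'y': 45, 'z': 80, 'c': 99, 'a': 48}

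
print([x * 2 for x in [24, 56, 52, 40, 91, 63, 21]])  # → [48, 112, 104, 80, 182, 126, 42]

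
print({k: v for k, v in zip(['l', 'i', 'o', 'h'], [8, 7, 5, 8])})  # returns {'l': 8, 'i': 7, 'o': 5, 'h': 8}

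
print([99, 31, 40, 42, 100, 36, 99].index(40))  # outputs 2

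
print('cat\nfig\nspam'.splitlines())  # ['cat', 'fig', 'spam']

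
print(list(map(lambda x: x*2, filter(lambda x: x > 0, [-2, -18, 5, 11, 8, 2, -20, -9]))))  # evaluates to [10, 22, 16, 4]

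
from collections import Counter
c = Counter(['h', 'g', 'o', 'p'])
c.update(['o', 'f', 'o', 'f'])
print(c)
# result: Counter({'o': 3, 'f': 2, 'h': 1, 'g': 1, 'p': 1})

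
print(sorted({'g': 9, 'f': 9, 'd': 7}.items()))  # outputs [('d', 7), ('f', 9), ('g', 9)]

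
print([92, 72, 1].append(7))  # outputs None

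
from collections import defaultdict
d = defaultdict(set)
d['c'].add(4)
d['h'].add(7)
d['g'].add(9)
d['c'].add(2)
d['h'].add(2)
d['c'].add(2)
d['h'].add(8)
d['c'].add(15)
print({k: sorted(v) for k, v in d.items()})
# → {'c': [2, 4, 15], 'h': [2, 7, 8], 'g': [9]}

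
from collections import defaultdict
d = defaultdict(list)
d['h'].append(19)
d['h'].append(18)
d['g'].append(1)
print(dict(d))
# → {'h': [19, 18], 'g': [1]}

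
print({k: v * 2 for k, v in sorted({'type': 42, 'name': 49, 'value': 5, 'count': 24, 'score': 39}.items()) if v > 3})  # {'count': 48, 'name': 98, 'score': 78, 'type': 84, 'value': 10}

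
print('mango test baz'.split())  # ['mango', 'test', 'baz']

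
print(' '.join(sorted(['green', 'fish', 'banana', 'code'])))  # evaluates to banana code fish green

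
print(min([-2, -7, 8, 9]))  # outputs -7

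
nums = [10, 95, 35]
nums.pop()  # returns 35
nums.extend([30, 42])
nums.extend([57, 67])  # [10, 95, 30, 42, 57, 67]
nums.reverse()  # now [67, 57, 42, 30, 95, 10]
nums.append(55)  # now [67, 57, 42, 30, 95, 10, 55]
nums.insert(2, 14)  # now [67, 57, 14, 42, 30, 95, 10, 55]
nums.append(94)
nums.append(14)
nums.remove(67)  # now [57, 14, 42, 30, 95, 10, 55, 94, 14]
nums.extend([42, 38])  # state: [57, 14, 42, 30, 95, 10, 55, 94, 14, 42, 38]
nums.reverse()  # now [38, 42, 14, 94, 55, 10, 95, 30, 42, 14, 57]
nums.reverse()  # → [57, 14, 42, 30, 95, 10, 55, 94, 14, 42, 38]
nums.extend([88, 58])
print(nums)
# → [57, 14, 42, 30, 95, 10, 55, 94, 14, 42, 38, 88, 58]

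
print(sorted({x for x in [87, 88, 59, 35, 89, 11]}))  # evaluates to [11, 35, 59, 87, 88, 89]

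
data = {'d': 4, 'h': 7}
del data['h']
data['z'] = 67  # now {'d': 4, 'z': 67}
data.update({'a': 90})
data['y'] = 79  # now {'d': 4, 'z': 67, 'a': 90, 'y': 79}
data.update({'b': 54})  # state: {'d': 4, 'z': 67, 'a': 90, 'y': 79, 'b': 54}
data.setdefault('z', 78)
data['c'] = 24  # {'d': 4, 'z': 67, 'a': 90, 'y': 79, 'b': 54, 'c': 24}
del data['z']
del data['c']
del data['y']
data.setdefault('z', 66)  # 66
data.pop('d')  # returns 4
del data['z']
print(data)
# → {'a': 90, 'b': 54}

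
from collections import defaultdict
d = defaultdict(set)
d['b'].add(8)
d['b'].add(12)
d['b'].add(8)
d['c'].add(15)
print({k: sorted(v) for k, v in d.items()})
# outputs {'b': [8, 12], 'c': [15]}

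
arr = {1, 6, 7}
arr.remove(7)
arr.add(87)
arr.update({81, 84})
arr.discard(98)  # {1, 6, 81, 84, 87}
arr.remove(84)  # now {1, 6, 81, 87}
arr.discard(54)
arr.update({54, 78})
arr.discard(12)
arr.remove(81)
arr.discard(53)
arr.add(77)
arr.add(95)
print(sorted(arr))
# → [1, 6, 54, 77, 78, 87, 95]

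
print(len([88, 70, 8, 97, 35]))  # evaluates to 5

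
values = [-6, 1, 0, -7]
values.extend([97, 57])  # [-6, 1, 0, -7, 97, 57]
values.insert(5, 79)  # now [-6, 1, 0, -7, 97, 79, 57]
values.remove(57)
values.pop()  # 79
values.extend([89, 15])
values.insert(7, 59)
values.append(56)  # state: [-6, 1, 0, -7, 97, 89, 15, 59, 56]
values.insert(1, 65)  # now [-6, 65, 1, 0, -7, 97, 89, 15, 59, 56]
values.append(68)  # [-6, 65, 1, 0, -7, 97, 89, 15, 59, 56, 68]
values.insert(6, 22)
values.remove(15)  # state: [-6, 65, 1, 0, -7, 97, 22, 89, 59, 56, 68]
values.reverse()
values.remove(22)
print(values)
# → [68, 56, 59, 89, 97, -7, 0, 1, 65, -6]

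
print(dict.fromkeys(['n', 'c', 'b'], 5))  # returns {'n': 5, 'c': 5, 'b': 5}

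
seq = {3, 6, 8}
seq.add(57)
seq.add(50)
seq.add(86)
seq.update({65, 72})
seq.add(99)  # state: {3, 6, 8, 50, 57, 65, 72, 86, 99}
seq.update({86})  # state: {3, 6, 8, 50, 57, 65, 72, 86, 99}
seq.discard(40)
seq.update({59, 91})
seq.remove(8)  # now {3, 6, 50, 57, 59, 65, 72, 86, 91, 99}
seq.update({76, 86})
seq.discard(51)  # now {3, 6, 50, 57, 59, 65, 72, 76, 86, 91, 99}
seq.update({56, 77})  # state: {3, 6, 50, 56, 57, 59, 65, 72, 76, 77, 86, 91, 99}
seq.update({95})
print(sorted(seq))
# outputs [3, 6, 50, 56, 57, 59, 65, 72, 76, 77, 86, 91, 95, 99]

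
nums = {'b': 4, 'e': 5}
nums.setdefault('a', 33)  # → 33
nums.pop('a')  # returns 33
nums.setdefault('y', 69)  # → 69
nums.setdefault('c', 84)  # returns 84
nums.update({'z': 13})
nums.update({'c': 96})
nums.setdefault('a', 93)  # 93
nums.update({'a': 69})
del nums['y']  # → {'b': 4, 'e': 5, 'c': 96, 'z': 13, 'a': 69}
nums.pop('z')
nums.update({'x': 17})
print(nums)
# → {'b': 4, 'e': 5, 'c': 96, 'a': 69, 'x': 17}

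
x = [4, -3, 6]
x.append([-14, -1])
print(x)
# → [4, -3, 6, [-14, -1]]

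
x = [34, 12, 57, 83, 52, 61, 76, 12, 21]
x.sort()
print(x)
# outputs [12, 12, 21, 34, 52, 57, 61, 76, 83]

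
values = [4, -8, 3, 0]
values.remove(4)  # [-8, 3, 0]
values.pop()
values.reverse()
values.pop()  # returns -8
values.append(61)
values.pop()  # 61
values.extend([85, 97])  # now [3, 85, 97]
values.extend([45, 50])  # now [3, 85, 97, 45, 50]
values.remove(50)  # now [3, 85, 97, 45]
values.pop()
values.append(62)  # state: [3, 85, 97, 62]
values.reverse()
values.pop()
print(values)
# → [62, 97, 85]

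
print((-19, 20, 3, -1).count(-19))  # 1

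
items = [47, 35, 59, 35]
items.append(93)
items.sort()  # [35, 35, 47, 59, 93]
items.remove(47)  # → [35, 35, 59, 93]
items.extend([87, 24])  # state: [35, 35, 59, 93, 87, 24]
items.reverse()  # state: [24, 87, 93, 59, 35, 35]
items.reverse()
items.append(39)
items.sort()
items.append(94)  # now [24, 35, 35, 39, 59, 87, 93, 94]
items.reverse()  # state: [94, 93, 87, 59, 39, 35, 35, 24]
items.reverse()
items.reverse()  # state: [94, 93, 87, 59, 39, 35, 35, 24]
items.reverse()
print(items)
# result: [24, 35, 35, 39, 59, 87, 93, 94]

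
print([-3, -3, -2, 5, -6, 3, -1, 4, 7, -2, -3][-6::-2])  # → [3, 5, -3]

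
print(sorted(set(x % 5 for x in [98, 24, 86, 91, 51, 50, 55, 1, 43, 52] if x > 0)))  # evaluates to [0, 1, 2, 3, 4]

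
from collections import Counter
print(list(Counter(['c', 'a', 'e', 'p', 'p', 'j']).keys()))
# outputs ['c', 'a', 'e', 'p', 'j']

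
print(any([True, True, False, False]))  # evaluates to True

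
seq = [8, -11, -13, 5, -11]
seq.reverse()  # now [-11, 5, -13, -11, 8]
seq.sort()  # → [-13, -11, -11, 5, 8]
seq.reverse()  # [8, 5, -11, -11, -13]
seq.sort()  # [-13, -11, -11, 5, 8]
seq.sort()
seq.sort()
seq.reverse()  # [8, 5, -11, -11, -13]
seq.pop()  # -13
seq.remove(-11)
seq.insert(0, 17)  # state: [17, 8, 5, -11]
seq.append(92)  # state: [17, 8, 5, -11, 92]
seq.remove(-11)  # [17, 8, 5, 92]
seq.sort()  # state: [5, 8, 17, 92]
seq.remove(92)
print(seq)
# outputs [5, 8, 17]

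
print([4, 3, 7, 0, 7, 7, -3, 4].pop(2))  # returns 7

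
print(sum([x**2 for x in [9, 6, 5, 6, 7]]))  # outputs 227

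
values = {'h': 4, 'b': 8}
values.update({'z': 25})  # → {'h': 4, 'b': 8, 'z': 25}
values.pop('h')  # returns 4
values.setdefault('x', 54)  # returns 54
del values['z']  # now {'b': 8, 'x': 54}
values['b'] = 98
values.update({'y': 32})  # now {'b': 98, 'x': 54, 'y': 32}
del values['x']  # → {'b': 98, 'y': 32}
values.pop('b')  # 98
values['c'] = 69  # {'y': 32, 'c': 69}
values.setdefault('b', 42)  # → 42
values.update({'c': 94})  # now {'y': 32, 'c': 94, 'b': 42}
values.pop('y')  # 32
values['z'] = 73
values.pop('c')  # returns 94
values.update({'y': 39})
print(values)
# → {'b': 42, 'z': 73, 'y': 39}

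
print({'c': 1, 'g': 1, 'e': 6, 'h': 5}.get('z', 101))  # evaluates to 101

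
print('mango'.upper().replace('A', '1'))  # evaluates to M1NGO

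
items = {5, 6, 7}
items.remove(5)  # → {6, 7}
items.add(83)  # {6, 7, 83}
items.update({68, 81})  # {6, 7, 68, 81, 83}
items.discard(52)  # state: {6, 7, 68, 81, 83}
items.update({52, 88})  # {6, 7, 52, 68, 81, 83, 88}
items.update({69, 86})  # {6, 7, 52, 68, 69, 81, 83, 86, 88}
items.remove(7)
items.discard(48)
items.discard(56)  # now {6, 52, 68, 69, 81, 83, 86, 88}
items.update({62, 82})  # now {6, 52, 62, 68, 69, 81, 82, 83, 86, 88}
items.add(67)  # {6, 52, 62, 67, 68, 69, 81, 82, 83, 86, 88}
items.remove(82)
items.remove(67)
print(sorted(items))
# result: [6, 52, 62, 68, 69, 81, 83, 86, 88]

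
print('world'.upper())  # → WORLD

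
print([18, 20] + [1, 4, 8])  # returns [18, 20, 1, 4, 8]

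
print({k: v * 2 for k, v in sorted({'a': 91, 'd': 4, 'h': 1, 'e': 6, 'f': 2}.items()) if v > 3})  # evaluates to {'a': 182, 'd': 8, 'e': 12}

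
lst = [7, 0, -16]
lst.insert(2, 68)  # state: [7, 0, 68, -16]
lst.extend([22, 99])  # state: [7, 0, 68, -16, 22, 99]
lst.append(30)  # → [7, 0, 68, -16, 22, 99, 30]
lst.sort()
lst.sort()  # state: [-16, 0, 7, 22, 30, 68, 99]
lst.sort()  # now [-16, 0, 7, 22, 30, 68, 99]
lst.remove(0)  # [-16, 7, 22, 30, 68, 99]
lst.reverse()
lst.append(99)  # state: [99, 68, 30, 22, 7, -16, 99]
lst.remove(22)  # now [99, 68, 30, 7, -16, 99]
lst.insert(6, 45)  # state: [99, 68, 30, 7, -16, 99, 45]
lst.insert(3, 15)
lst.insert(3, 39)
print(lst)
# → [99, 68, 30, 39, 15, 7, -16, 99, 45]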